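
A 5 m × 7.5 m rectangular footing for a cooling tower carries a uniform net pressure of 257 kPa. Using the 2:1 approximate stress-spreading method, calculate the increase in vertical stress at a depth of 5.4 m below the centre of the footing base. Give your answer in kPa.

Δσ_z ≈ 71.8 kPa

By the 2:1 method the load spreads at 1 horizontal : 2 vertical, so at depth z the loaded area has grown by z in each plan dimension:
Δσ = qBL/((B+z)(L+z)) = 257×5×7.5/((5+5.4)(7.5+5.4)) = 71.836 kPa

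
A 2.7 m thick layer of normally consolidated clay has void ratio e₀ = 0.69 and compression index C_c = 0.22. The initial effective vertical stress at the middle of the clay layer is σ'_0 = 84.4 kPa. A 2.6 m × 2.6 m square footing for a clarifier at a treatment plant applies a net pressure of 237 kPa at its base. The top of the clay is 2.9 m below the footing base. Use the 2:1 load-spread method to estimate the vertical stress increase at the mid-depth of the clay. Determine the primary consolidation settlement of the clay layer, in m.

S_c ≈ 0.0519 m

Mid-depth of clay below the footing base: z = 2.9 + 2.7/2 = 4.25 m.
Stress increase at mid-clay by the 2:1 spreading method:
Δσ = qBL/((B+z)(L+z)) = 237×2.6×2.6/((2.6+4.25)(2.6+4.25)) = 34.144 kPa
Final effective stress: σ'_f = σ'_0 + Δσ = 84.4 + 34.144 = 118.54 kPa.
Normally consolidated clay, so the full stress increment lies on the virgin compression line:
S_c = C_c·H/(1+e₀)·log₁₀(σ'_f/σ'_0) = 0.22×2.7/(1+0.69)×log₁₀(118.54/84.4)
    = 0.35148 × 0.14752 = 0.05185 m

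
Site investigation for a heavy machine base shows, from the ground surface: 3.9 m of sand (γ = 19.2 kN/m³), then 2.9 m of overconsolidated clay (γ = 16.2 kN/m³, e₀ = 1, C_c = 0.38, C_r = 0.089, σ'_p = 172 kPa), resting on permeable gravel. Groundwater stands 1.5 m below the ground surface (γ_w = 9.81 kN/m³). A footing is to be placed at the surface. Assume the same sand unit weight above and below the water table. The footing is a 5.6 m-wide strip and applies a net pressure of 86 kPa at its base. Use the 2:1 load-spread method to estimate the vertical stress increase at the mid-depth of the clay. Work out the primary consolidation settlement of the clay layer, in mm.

S_c ≈ 30.6 mm

Mid-depth of clay below the ground surface: z = 3.9 + 2.9/2 = 5.35 m.
Total vertical stress at mid-clay: σ_v = 19.2×3.9 + 16.2×1.45 = 98.37 kPa.
Pore pressure: u = 9.81×(5.35 − 1.5) = 37.769 kPa.
Initial effective stress: σ'_0 = σ_v − u = 98.37 − 37.769 = 60.601 kPa.
Stress increase at mid-clay by the 2:1 spreading method:
Δσ = qB/(B+z) = 86×5.6/(5.6+5.35) = 43.982 kPa
Final effective stress: σ'_f = 60.601 + 43.982 = 104.58 kPa.
σ'_f = 104.58 ≤ σ'_p = 172 kPa, so the clay remains overconsolidated and only the recompression index applies:
S_c = C_r·H/(1+e₀)·log₁₀(σ'_f/σ'_0) = 0.089×2.9/2×log₁₀(104.58/60.601)
    = 0.12905 × 0.23697 = 0.03058 m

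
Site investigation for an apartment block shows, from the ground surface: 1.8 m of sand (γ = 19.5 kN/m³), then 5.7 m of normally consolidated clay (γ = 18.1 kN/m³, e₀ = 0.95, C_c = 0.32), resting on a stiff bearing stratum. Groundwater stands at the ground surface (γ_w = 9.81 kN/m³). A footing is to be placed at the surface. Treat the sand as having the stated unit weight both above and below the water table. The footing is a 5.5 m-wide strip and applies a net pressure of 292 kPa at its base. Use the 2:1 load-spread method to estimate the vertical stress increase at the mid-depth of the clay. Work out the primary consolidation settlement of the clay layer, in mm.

S_c ≈ 642 mm

Mid-depth of clay below the ground surface: z = 1.8 + 5.7/2 = 4.65 m.
Total vertical stress at mid-clay: σ_v = 19.5×1.8 + 18.1×2.85 = 86.685 kPa.
Pore pressure: u = 9.81×(4.65 − 0) = 45.617 kPa.
Initial effective stress: σ'_0 = σ_v − u = 86.685 − 45.617 = 41.068 kPa.
Stress increase at mid-clay by the 2:1 spreading method:
Δσ = qB/(B+z) = 292×5.5/(5.5+4.65) = 158.23 kPa
Final effective stress: σ'_f = σ'_0 + Δσ = 41.068 + 158.23 = 199.3 kPa.
Normally consolidated clay, so the full stress increment lies on the virgin compression line:
S_c = C_c·H/(1+e₀)·log₁₀(σ'_f/σ'_0) = 0.32×5.7/(1+0.95)×log₁₀(199.3/41.068)
    = 0.93538 × 0.686 = 0.6417 m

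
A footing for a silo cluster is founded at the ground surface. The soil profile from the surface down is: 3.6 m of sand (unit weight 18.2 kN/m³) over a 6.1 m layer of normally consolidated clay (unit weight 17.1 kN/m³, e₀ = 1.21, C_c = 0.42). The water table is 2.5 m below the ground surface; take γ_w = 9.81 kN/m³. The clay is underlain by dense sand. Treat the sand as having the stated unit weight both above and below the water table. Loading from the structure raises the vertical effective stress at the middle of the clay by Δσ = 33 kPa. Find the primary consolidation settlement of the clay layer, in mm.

Mid-depth of clay below the ground surface: z = 3.6 + 6.1/2 = 6.65 m.
Total vertical stress at mid-clay: σ_v = 18.2×3.6 + 17.1×3.05 = 117.67 kPa.
Pore pressure: u = 9.81×(6.65 − 2.5) = 40.712 kPa.
Initial effective stress: σ'_0 = σ_v − u = 117.67 − 40.712 = 76.958 kPa.
Final effective stress: σ'_f = σ'_0 + Δσ = 76.958 + 33 = 109.96 kPa.
Normally consolidated clay, so the full stress increment lies on the virgin compression line:
S_c = C_c·H/(1+e₀)·log₁₀(σ'_f/σ'_0) = 0.42×6.1/(1+1.21)×log₁₀(109.96/76.958)
    = 1.1593 × 0.15498 = 0.1797 m

S_c ≈ 180 mm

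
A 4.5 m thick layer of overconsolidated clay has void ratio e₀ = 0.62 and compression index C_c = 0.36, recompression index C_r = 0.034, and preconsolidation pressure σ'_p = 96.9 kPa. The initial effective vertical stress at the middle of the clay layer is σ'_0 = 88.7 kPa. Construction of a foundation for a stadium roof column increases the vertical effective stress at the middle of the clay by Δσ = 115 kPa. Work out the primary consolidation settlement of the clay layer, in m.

Final effective stress: σ'_f = 88.7 + 115 = 203.7 kPa.
σ'_f = 203.7 > σ'_p = 96.9 kPa, so the stress path crosses the preconsolidation pressure — recompression up to σ'_p, then virgin compression beyond:
S_c = H/(1+e₀)·[C_r·log₁₀(σ'_p/σ'_0) + C_c·log₁₀(σ'_f/σ'_p)]
    = 4.5/1.62 × [0.034×log₁₀(96.9/88.7) + 0.36×log₁₀(203.7/96.9)]
    = 2.7778 × [0.0013056 + 0.11616] = 0.3263 m

S_c ≈ 0.326 m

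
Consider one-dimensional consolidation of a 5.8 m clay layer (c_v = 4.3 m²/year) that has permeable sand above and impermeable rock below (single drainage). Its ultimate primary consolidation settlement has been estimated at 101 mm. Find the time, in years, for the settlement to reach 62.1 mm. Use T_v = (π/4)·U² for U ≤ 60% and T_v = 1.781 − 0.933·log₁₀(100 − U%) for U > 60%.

t ≈ 2.36 years

Drainage path length: H_d = H = 5.8 m (single drainage).
U = S(t)/S_ult = 62.1/101 = 0.6149.
U > 60%: T_v = 1.781 − 0.933·log₁₀(100 − 61.485) = 0.30161.
t = T_v·H_d²/c_v = 0.30161×5.8²/4.3 = 2.36 years.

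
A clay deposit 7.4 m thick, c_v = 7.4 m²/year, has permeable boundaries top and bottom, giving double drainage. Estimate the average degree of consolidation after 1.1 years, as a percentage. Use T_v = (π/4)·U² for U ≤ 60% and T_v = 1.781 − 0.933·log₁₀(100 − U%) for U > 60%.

U ≈ 81.3 %

Drainage path length: H_d = H/2 = 3.7 m (double drainage).
T_v = c_v·t/H_d² = 7.4×1.1/3.7² = 0.59459.
T_v = 0.59459 corresponds to the U > 60% branch:
U = 1 − 10^((1.781 − T_v)/0.933)/100 = 0.8131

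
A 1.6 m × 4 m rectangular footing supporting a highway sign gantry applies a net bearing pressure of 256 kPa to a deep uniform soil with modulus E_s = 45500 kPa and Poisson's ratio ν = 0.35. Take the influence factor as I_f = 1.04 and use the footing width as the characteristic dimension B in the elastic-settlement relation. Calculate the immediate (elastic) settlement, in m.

S_e ≈ 0.00822 m

Immediate (elastic) settlement: S_e = q·B·(1−ν²)/E_s · I_f.
S_e = 256 × 1.6 × (1 − 0.35²) / 45500 × 1.04
    = 256 × 1.6 × 0.8775 / 45500 × 1.04
    = 0.008215 m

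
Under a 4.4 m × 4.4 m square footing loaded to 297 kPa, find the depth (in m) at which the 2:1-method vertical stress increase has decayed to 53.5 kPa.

z ≈ 5.97 m

2:1 spreading — at depth z the loaded area has grown by z in each plan dimension:
qB²/(B+z)² = Δσ_z ⇒ z = B(√(q/Δσ_z) − 1) = 4.4×(√(297/53.5) − 1) = 5.967 m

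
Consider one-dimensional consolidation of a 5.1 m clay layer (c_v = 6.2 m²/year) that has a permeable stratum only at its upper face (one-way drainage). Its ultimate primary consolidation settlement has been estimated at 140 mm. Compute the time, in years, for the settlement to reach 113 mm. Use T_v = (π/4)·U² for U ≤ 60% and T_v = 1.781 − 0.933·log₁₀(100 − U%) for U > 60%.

Drainage path length: H_d = H = 5.1 m (single drainage).
U = S(t)/S_ult = 113/140 = 0.8071.
U > 60%: T_v = 1.781 − 0.933·log₁₀(100 − 80.714) = 0.58188.
t = T_v·H_d²/c_v = 0.58188×5.1²/6.2 = 2.441 years.

t ≈ 2.44 years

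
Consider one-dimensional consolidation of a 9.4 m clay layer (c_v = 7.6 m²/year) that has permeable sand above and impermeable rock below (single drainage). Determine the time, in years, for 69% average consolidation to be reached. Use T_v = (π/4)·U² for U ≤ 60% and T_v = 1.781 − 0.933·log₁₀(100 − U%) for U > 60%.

t ≈ 4.53 years

Drainage path length: H_d = H = 9.4 m (single drainage).
U > 60%: T_v = 1.781 − 0.933·log₁₀(100 − 69) = 0.38956.
t = T_v·H_d²/c_v = 0.38956×9.4²/7.6 = 4.529 years.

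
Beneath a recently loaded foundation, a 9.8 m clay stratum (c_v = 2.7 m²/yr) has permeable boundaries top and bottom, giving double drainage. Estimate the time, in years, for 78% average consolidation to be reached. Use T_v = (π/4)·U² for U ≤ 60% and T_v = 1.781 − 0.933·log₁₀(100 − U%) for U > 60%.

t ≈ 4.7 years

Drainage path length: H_d = H/2 = 4.9 m (double drainage).
U > 60%: T_v = 1.781 − 0.933·log₁₀(100 − 78) = 0.52852.
t = T_v·H_d²/c_v = 0.52852×4.9²/2.7 = 4.7 years.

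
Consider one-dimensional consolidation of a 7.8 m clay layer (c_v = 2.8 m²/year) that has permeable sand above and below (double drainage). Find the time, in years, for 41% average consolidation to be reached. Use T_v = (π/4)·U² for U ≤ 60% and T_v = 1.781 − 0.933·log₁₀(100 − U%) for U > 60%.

t ≈ 0.717 years

Drainage path length: H_d = H/2 = 3.9 m (double drainage).
U ≤ 60%: T_v = (π/4)·U² = (π/4)×0.41² = 0.13203.
t = T_v·H_d²/c_v = 0.13203×3.9²/2.8 = 0.7172 years.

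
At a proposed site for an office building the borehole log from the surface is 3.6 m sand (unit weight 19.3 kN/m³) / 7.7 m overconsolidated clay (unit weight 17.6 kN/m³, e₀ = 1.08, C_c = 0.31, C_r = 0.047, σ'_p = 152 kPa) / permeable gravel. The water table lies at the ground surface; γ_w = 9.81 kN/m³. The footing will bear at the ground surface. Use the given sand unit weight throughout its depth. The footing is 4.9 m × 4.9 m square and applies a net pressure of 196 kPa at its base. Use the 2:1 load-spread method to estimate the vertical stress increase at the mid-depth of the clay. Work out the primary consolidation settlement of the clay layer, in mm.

S_c ≈ 29.7 mm

Mid-depth of clay below the ground surface: z = 3.6 + 7.7/2 = 7.45 m.
Total vertical stress at mid-clay: σ_v = 19.3×3.6 + 17.6×3.85 = 137.24 kPa.
Pore pressure: u = 9.81×(7.45 − 0) = 73.085 kPa.
Initial effective stress: σ'_0 = σ_v − u = 137.24 − 73.085 = 64.155 kPa.
Stress increase at mid-clay by the 2:1 spreading method:
Δσ = qBL/((B+z)(L+z)) = 196×4.9×4.9/((4.9+7.45)(4.9+7.45)) = 30.854 kPa
Final effective stress: σ'_f = 64.155 + 30.854 = 95.009 kPa.
σ'_f = 95.009 ≤ σ'_p = 152 kPa, so the clay remains overconsolidated and only the recompression index applies:
S_c = C_r·H/(1+e₀)·log₁₀(σ'_f/σ'_0) = 0.047×7.7/2.08×log₁₀(95.009/64.155)
    = 0.17399 × 0.17053 = 0.02967 m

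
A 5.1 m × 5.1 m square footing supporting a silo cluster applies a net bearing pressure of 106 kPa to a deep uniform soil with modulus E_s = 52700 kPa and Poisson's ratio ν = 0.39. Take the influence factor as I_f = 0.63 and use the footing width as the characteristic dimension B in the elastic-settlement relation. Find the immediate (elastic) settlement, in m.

Immediate (elastic) settlement: S_e = q·B·(1−ν²)/E_s · I_f.
S_e = 106 × 5.1 × (1 − 0.39²) / 52700 × 0.63
    = 106 × 5.1 × 0.8479 / 52700 × 0.63
    = 0.00548 m

S_e ≈ 0.00548 m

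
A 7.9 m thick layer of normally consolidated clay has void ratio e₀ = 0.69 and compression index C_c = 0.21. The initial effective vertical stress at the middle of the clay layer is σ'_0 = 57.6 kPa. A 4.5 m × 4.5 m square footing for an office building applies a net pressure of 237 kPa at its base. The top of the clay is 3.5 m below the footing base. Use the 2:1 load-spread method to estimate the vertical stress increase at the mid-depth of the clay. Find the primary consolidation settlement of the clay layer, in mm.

S_c ≈ 196 mm

Mid-depth of clay below the footing base: z = 3.5 + 7.9/2 = 7.45 m.
Stress increase at mid-clay by the 2:1 spreading method:
Δσ = qBL/((B+z)(L+z)) = 237×4.5×4.5/((4.5+7.45)(4.5+7.45)) = 33.608 kPa
Final effective stress: σ'_f = σ'_0 + Δσ = 57.6 + 33.608 = 91.208 kPa.
Normally consolidated clay, so the full stress increment lies on the virgin compression line:
S_c = C_c·H/(1+e₀)·log₁₀(σ'_f/σ'_0) = 0.21×7.9/(1+0.69)×log₁₀(91.208/57.6)
    = 0.98166 × 0.19961 = 0.1959 m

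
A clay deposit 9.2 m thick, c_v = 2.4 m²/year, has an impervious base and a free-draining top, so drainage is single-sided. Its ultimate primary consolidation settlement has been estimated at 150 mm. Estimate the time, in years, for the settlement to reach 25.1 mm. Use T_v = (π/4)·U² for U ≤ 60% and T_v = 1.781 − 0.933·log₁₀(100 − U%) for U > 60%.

Drainage path length: H_d = H = 9.2 m (single drainage).
U = S(t)/S_ult = 25.1/150 = 0.1673.
U ≤ 60%: T_v = (π/4)·U² = (π/4)×0.16733² = 0.021991.
t = T_v·H_d²/c_v = 0.021991×9.2²/2.4 = 0.7755 years.

t ≈ 0.776 years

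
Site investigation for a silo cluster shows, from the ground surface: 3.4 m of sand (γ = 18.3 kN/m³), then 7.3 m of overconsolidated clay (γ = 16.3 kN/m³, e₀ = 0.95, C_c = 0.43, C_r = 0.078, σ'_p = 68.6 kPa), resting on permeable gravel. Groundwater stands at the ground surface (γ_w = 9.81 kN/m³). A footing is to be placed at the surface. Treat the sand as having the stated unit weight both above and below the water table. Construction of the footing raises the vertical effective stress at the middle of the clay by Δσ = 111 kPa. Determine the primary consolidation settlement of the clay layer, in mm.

S_c ≈ 641 mm

Mid-depth of clay below the ground surface: z = 3.4 + 7.3/2 = 7.05 m.
Total vertical stress at mid-clay: σ_v = 18.3×3.4 + 16.3×3.65 = 121.72 kPa.
Pore pressure: u = 9.81×(7.05 − 0) = 69.16 kPa.
Initial effective stress: σ'_0 = σ_v − u = 121.72 − 69.16 = 52.56 kPa.
Final effective stress: σ'_f = 52.56 + 111 = 163.56 kPa.
σ'_f = 163.56 > σ'_p = 68.6 kPa, so the stress path crosses the preconsolidation pressure — recompression up to σ'_p, then virgin compression beyond:
S_c = H/(1+e₀)·[C_r·log₁₀(σ'_p/σ'_0) + C_c·log₁₀(σ'_f/σ'_p)]
    = 7.3/1.95 × [0.078×log₁₀(68.6/52.56) + 0.43×log₁₀(163.56/68.6)]
    = 3.7436 × [0.0090222 + 0.16226] = 0.6412 m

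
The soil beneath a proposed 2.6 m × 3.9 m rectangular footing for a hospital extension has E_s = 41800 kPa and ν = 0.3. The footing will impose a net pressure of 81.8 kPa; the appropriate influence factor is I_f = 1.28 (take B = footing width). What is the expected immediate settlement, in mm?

Immediate (elastic) settlement: S_e = q·B·(1−ν²)/E_s · I_f.
S_e = 81.8 × 2.6 × (1 − 0.3²) / 41800 × 1.28
    = 81.8 × 2.6 × 0.91 / 41800 × 1.28
    = 0.005927 m = 5.927 mm

S_e ≈ 5.93 mm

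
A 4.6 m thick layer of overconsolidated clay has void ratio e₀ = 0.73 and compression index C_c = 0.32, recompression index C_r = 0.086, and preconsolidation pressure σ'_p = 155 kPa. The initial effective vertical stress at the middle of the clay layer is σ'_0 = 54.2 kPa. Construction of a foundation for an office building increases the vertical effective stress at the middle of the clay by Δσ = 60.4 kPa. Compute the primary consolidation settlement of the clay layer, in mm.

S_c ≈ 74.4 mm

Final effective stress: σ'_f = 54.2 + 60.4 = 114.6 kPa.
σ'_f = 114.6 ≤ σ'_p = 155 kPa, so the clay remains overconsolidated and only the recompression index applies:
S_c = C_r·H/(1+e₀)·log₁₀(σ'_f/σ'_0) = 0.086×4.6/1.73×log₁₀(114.6/54.2)
    = 0.22867 × 0.32519 = 0.07436 m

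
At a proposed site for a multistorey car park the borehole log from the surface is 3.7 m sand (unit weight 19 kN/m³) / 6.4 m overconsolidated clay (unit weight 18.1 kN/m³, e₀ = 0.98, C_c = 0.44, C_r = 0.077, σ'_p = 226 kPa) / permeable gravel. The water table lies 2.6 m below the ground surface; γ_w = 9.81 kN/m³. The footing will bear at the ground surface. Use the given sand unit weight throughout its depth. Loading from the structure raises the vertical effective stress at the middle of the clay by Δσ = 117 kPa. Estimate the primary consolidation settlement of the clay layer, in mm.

S_c ≈ 92.8 mm

Mid-depth of clay below the ground surface: z = 3.7 + 6.4/2 = 6.9 m.
Total vertical stress at mid-clay: σ_v = 19×3.7 + 18.1×3.2 = 128.22 kPa.
Pore pressure: u = 9.81×(6.9 − 2.6) = 42.183 kPa.
Initial effective stress: σ'_0 = σ_v − u = 128.22 − 42.183 = 86.037 kPa.
Final effective stress: σ'_f = 86.037 + 117 = 203.04 kPa.
σ'_f = 203.04 ≤ σ'_p = 226 kPa, so the clay remains overconsolidated and only the recompression index applies:
S_c = C_r·H/(1+e₀)·log₁₀(σ'_f/σ'_0) = 0.077×6.4/1.98×log₁₀(203.04/86.037)
    = 0.24889 × 0.3729 = 0.09281 m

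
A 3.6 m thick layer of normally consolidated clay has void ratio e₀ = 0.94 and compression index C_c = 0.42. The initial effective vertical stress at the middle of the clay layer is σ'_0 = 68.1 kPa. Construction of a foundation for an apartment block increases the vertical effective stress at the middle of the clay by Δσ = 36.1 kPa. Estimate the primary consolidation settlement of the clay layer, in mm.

S_c ≈ 144 mm

Final effective stress: σ'_f = σ'_0 + Δσ = 68.1 + 36.1 = 104.2 kPa.
Normally consolidated clay, so the full stress increment lies on the virgin compression line:
S_c = C_c·H/(1+e₀)·log₁₀(σ'_f/σ'_0) = 0.42×3.6/(1+0.94)×log₁₀(104.2/68.1)
    = 0.77938 × 0.18472 = 0.144 m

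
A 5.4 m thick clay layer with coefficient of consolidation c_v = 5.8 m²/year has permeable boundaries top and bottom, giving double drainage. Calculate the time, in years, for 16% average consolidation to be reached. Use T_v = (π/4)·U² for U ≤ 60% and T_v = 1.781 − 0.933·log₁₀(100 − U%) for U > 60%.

Drainage path length: H_d = H/2 = 2.7 m (double drainage).
U ≤ 60%: T_v = (π/4)·U² = (π/4)×0.16² = 0.020106.
t = T_v·H_d²/c_v = 0.020106×2.7²/5.8 = 0.02527 years.

t ≈ 0.0253 years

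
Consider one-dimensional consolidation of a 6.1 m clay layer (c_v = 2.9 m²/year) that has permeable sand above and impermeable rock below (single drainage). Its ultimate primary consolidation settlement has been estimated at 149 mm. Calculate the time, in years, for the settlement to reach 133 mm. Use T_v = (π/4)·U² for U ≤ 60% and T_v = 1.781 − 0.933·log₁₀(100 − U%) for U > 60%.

t ≈ 10.5 years

Drainage path length: H_d = H = 6.1 m (single drainage).
U = S(t)/S_ult = 133/149 = 0.8926.
U > 60%: T_v = 1.781 − 0.933·log₁₀(100 − 89.262) = 0.81914.
t = T_v·H_d²/c_v = 0.81914×6.1²/2.9 = 10.51 years.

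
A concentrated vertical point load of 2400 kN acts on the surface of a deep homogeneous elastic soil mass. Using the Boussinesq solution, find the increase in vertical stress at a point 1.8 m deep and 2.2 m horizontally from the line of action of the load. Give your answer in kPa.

Boussinesq vertical stress below a point load on an elastic half-space:
Δσ_z = 3P/(2πz²) · [1 + (r/z)²]^(−5/2)
r/z = 2.2/1.8 = 1.2222; [1+(r/z)²]^(−5/2) = 0.10182.
Δσ_z = 3×2400/(2π×1.8²) × 0.10182 = 353.68 × 0.10182 = 36.01 kPa

Δσ_z ≈ 36 kPa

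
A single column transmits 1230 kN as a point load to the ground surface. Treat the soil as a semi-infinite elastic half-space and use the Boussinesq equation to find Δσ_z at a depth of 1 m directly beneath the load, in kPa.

Boussinesq vertical stress below a point load on an elastic half-space:
Δσ_z = 3P/(2πz²) · [1 + (r/z)²]^(−5/2)
r/z = 0/1 = 0; [1+(r/z)²]^(−5/2) = 1.
Δσ_z = 3×1230/(2π×1²) × 1 = 587.28 × 1 = 587.3 kPa

Δσ_z ≈ 587 kPa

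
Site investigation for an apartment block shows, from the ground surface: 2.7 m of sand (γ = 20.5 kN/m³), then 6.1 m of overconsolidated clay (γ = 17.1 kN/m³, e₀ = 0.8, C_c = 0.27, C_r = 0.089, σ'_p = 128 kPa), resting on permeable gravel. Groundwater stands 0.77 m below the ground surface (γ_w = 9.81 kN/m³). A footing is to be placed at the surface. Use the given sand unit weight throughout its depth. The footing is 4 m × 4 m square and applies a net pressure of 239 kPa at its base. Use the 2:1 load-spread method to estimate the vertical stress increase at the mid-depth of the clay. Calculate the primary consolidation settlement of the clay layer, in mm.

S_c ≈ 68.4 mm

Mid-depth of clay below the ground surface: z = 2.7 + 6.1/2 = 5.75 m.
Total vertical stress at mid-clay: σ_v = 20.5×2.7 + 17.1×3.05 = 107.5 kPa.
Pore pressure: u = 9.81×(5.75 − 0.77) = 48.854 kPa.
Initial effective stress: σ'_0 = σ_v − u = 107.5 − 48.854 = 58.646 kPa.
Stress increase at mid-clay by the 2:1 spreading method:
Δσ = qBL/((B+z)(L+z)) = 239×4×4/((4+5.75)(4+5.75)) = 40.226 kPa
Final effective stress: σ'_f = 58.646 + 40.226 = 98.872 kPa.
σ'_f = 98.872 ≤ σ'_p = 128 kPa, so the clay remains overconsolidated and only the recompression index applies:
S_c = C_r·H/(1+e₀)·log₁₀(σ'_f/σ'_0) = 0.089×6.1/1.8×log₁₀(98.872/58.646)
    = 0.30161 × 0.22683 = 0.06841 m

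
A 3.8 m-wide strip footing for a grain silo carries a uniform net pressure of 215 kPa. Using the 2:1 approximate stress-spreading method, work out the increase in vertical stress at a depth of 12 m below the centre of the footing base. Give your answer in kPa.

By the 2:1 method the load spreads at 1 horizontal : 2 vertical, so at depth z the loaded area has grown by z in each plan dimension:
Δσ = qB/(B+z) = 215×3.8/(3.8+12) = 51.709 kPa

Δσ_z ≈ 51.7 kPa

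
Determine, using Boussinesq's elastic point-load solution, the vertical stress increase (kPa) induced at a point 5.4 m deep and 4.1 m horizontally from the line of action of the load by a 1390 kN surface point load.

Boussinesq vertical stress below a point load on an elastic half-space:
Δσ_z = 3P/(2πz²) · [1 + (r/z)²]^(−5/2)
r/z = 4.1/5.4 = 0.75926; [1+(r/z)²]^(−5/2) = 0.32047.
Δσ_z = 3×1390/(2π×5.4²) × 0.32047 = 22.76 × 0.32047 = 7.294 kPa

Δσ_z ≈ 7.29 kPa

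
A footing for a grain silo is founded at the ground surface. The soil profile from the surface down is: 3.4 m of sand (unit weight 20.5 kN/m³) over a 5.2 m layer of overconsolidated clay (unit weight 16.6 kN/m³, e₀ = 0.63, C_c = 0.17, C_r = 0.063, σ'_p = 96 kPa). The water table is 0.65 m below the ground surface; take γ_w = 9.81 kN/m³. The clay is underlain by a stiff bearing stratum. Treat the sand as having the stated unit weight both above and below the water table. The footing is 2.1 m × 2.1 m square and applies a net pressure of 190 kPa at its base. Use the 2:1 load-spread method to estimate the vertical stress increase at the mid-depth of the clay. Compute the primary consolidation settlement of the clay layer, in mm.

S_c ≈ 16.7 mm

Mid-depth of clay below the ground surface: z = 3.4 + 5.2/2 = 6 m.
Total vertical stress at mid-clay: σ_v = 20.5×3.4 + 16.6×2.6 = 112.86 kPa.
Pore pressure: u = 9.81×(6 − 0.65) = 52.483 kPa.
Initial effective stress: σ'_0 = σ_v − u = 112.86 − 52.483 = 60.377 kPa.
Stress increase at mid-clay by the 2:1 spreading method:
Δσ = qBL/((B+z)(L+z)) = 190×2.1×2.1/((2.1+6)(2.1+6)) = 12.771 kPa
Final effective stress: σ'_f = 60.377 + 12.771 = 73.148 kPa.
σ'_f = 73.148 ≤ σ'_p = 96 kPa, so the clay remains overconsolidated and only the recompression index applies:
S_c = C_r·H/(1+e₀)·log₁₀(σ'_f/σ'_0) = 0.063×5.2/1.63×log₁₀(73.148/60.377)
    = 0.20098 × 0.083331 = 0.01675 m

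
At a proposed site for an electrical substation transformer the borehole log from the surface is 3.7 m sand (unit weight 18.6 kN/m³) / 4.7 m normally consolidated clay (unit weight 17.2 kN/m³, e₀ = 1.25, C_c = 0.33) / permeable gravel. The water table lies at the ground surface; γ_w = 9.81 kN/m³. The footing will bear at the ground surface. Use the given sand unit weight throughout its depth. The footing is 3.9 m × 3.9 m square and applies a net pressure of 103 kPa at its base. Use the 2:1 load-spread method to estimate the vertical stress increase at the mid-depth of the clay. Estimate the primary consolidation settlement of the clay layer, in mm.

Mid-depth of clay below the ground surface: z = 3.7 + 4.7/2 = 6.05 m.
Total vertical stress at mid-clay: σ_v = 18.6×3.7 + 17.2×2.35 = 109.24 kPa.
Pore pressure: u = 9.81×(6.05 − 0) = 59.351 kPa.
Initial effective stress: σ'_0 = σ_v − u = 109.24 − 59.351 = 49.889 kPa.
Stress increase at mid-clay by the 2:1 spreading method:
Δσ = qBL/((B+z)(L+z)) = 103×3.9×3.9/((3.9+6.05)(3.9+6.05)) = 15.824 kPa
Final effective stress: σ'_f = σ'_0 + Δσ = 49.889 + 15.824 = 65.713 kPa.
Normally consolidated clay, so the full stress increment lies on the virgin compression line:
S_c = C_c·H/(1+e₀)·log₁₀(σ'_f/σ'_0) = 0.33×4.7/(1+1.25)×log₁₀(65.713/49.889)
    = 0.68933 × 0.11965 = 0.08248 m

S_c ≈ 82.5 mm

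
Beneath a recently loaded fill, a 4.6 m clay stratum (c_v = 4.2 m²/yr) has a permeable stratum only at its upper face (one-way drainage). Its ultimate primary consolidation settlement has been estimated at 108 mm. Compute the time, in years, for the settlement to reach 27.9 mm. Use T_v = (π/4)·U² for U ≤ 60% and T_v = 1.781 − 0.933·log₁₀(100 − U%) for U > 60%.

Drainage path length: H_d = H = 4.6 m (single drainage).
U = S(t)/S_ult = 27.9/108 = 0.2583.
U ≤ 60%: T_v = (π/4)·U² = (π/4)×0.25833² = 0.052414.
t = T_v·H_d²/c_v = 0.052414×4.6²/4.2 = 0.2641 years.

t ≈ 0.264 years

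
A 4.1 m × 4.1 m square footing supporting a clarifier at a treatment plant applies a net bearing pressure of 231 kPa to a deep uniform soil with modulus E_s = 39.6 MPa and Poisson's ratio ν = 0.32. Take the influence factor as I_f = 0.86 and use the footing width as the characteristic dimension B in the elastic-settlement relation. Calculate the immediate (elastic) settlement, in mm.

Immediate (elastic) settlement: S_e = q·B·(1−ν²)/E_s · I_f.
E_s = 39.6 MPa = 39600 kPa.
S_e = 231 × 4.1 × (1 − 0.32²) / 39600 × 0.86
    = 231 × 4.1 × 0.8976 / 39600 × 0.86
    = 0.01846 m = 18.46 mm

S_e ≈ 18.5 mm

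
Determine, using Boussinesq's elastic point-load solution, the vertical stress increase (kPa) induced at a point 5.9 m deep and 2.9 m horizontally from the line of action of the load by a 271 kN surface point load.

Δσ_z ≈ 2.16 kPa

Boussinesq vertical stress below a point load on an elastic half-space:
Δσ_z = 3P/(2πz²) · [1 + (r/z)²]^(−5/2)
r/z = 2.9/5.9 = 0.49153; [1+(r/z)²]^(−5/2) = 0.58217.
Δσ_z = 3×271/(2π×5.9²) × 0.58217 = 3.7171 × 0.58217 = 2.164 kPa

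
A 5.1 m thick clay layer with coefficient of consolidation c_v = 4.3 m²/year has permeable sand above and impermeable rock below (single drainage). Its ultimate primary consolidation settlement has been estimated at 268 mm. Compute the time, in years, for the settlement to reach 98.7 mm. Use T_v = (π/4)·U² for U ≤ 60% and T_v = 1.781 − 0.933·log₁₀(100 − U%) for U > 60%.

t ≈ 0.644 years

Drainage path length: H_d = H = 5.1 m (single drainage).
U = S(t)/S_ult = 98.7/268 = 0.3683.
U ≤ 60%: T_v = (π/4)·U² = (π/4)×0.36828² = 0.10653.
t = T_v·H_d²/c_v = 0.10653×5.1²/4.3 = 0.6444 years.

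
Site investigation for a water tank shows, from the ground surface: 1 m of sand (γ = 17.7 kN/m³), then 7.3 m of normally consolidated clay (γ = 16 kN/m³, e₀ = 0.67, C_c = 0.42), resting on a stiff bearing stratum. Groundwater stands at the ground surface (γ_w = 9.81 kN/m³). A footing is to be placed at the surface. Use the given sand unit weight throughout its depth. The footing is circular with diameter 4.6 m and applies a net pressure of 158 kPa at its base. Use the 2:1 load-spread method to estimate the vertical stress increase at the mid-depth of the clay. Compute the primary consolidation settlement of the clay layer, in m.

S_c ≈ 0.658 m

Mid-depth of clay below the ground surface: z = 1 + 7.3/2 = 4.65 m.
Total vertical stress at mid-clay: σ_v = 17.7×1 + 16×3.65 = 76.1 kPa.
Pore pressure: u = 9.81×(4.65 − 0) = 45.617 kPa.
Initial effective stress: σ'_0 = σ_v − u = 76.1 − 45.617 = 30.483 kPa.
Stress increase at mid-clay by the 2:1 spreading method:
Δσ ≈ qD²/(D+z)² = 158×4.6²/(4.6+4.65)² = 39.074 kPa
Final effective stress: σ'_f = σ'_0 + Δσ = 30.483 + 39.074 = 69.557 kPa.
Normally consolidated clay, so the full stress increment lies on the virgin compression line:
S_c = C_c·H/(1+e₀)·log₁₀(σ'_f/σ'_0) = 0.42×7.3/(1+0.67)×log₁₀(69.557/30.483)
    = 1.8359 × 0.35828 = 0.6578 m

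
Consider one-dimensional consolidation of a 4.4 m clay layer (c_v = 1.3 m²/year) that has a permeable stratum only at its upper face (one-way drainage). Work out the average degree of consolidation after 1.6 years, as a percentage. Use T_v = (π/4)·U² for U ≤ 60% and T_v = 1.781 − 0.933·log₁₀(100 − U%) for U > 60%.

U ≈ 37 %

Drainage path length: H_d = H = 4.4 m (single drainage).
T_v = c_v·t/H_d² = 1.3×1.6/4.4² = 0.10744.
T_v = 0.10744 corresponds to the U ≤ 60% branch:
U = √(4T_v/π) = 0.3699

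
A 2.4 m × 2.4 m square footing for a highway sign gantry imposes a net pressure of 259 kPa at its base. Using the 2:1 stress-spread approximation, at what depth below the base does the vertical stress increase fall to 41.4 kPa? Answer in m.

2:1 spreading — at depth z the loaded area has grown by z in each plan dimension:
qB²/(B+z)² = Δσ_z ⇒ z = B(√(q/Δσ_z) − 1) = 2.4×(√(259/41.4) − 1) = 3.603 m

z ≈ 3.6 m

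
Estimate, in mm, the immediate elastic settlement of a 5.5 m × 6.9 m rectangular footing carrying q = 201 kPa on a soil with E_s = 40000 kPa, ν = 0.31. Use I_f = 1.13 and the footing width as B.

Immediate (elastic) settlement: S_e = q·B·(1−ν²)/E_s · I_f.
S_e = 201 × 5.5 × (1 − 0.31²) / 40000 × 1.13
    = 201 × 5.5 × 0.9039 / 40000 × 1.13
    = 0.02823 m = 28.23 mm

S_e ≈ 28.2 mm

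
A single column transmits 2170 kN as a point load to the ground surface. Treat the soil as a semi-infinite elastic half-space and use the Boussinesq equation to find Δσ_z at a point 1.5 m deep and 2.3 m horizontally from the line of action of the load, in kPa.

Δσ_z ≈ 22.4 kPa

Boussinesq vertical stress below a point load on an elastic half-space:
Δσ_z = 3P/(2πz²) · [1 + (r/z)²]^(−5/2)
r/z = 2.3/1.5 = 1.5333; [1+(r/z)²]^(−5/2) = 0.048644.
Δσ_z = 3×2170/(2π×1.5²) × 0.048644 = 460.49 × 0.048644 = 22.4 kPa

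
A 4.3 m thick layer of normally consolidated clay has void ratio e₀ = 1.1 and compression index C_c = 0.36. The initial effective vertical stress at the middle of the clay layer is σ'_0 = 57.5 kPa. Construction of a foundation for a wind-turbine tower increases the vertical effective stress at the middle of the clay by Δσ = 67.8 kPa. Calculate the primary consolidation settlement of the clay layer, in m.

Final effective stress: σ'_f = σ'_0 + Δσ = 57.5 + 67.8 = 125.3 kPa.
Normally consolidated clay, so the full stress increment lies on the virgin compression line:
S_c = C_c·H/(1+e₀)·log₁₀(σ'_f/σ'_0) = 0.36×4.3/(1+1.1)×log₁₀(125.3/57.5)
    = 0.73714 × 0.33828 = 0.2494 m

S_c ≈ 0.249 m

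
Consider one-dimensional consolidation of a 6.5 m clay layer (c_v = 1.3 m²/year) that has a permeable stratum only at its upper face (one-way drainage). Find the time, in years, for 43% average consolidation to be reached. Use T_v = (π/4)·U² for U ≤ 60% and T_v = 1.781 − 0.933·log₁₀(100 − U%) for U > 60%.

Drainage path length: H_d = H = 6.5 m (single drainage).
U ≤ 60%: T_v = (π/4)·U² = (π/4)×0.43² = 0.14522.
t = T_v·H_d²/c_v = 0.14522×6.5²/1.3 = 4.72 years.

t ≈ 4.72 years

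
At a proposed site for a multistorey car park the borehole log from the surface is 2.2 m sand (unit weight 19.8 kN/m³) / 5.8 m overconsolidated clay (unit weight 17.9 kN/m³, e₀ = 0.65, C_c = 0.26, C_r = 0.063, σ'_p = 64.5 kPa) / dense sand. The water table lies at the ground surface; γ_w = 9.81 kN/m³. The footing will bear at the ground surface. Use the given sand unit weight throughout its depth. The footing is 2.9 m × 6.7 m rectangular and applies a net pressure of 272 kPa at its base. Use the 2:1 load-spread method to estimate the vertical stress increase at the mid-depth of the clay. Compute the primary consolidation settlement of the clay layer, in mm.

S_c ≈ 213 mm

Mid-depth of clay below the ground surface: z = 2.2 + 5.8/2 = 5.1 m.
Total vertical stress at mid-clay: σ_v = 19.8×2.2 + 17.9×2.9 = 95.47 kPa.
Pore pressure: u = 9.81×(5.1 − 0) = 50.031 kPa.
Initial effective stress: σ'_0 = σ_v − u = 95.47 − 50.031 = 45.439 kPa.
Stress increase at mid-clay by the 2:1 spreading method:
Δσ = qBL/((B+z)(L+z)) = 272×2.9×6.7/((2.9+5.1)(6.7+5.1)) = 55.985 kPa
Final effective stress: σ'_f = 45.439 + 55.985 = 101.42 kPa.
σ'_f = 101.42 > σ'_p = 64.5 kPa, so the stress path crosses the preconsolidation pressure — recompression up to σ'_p, then virgin compression beyond:
S_c = H/(1+e₀)·[C_r·log₁₀(σ'_p/σ'_0) + C_c·log₁₀(σ'_f/σ'_p)]
    = 5.8/1.65 × [0.063×log₁₀(64.5/45.439) + 0.26×log₁₀(101.42/64.5)]
    = 3.5152 × [0.0095842 + 0.051107] = 0.2133 m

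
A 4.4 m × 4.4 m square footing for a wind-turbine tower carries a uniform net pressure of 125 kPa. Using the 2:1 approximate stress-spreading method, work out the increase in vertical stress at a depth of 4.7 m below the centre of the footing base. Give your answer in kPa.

Δσ_z ≈ 29.2 kPa

By the 2:1 method the load spreads at 1 horizontal : 2 vertical, so at depth z the loaded area has grown by z in each plan dimension:
Δσ = qBL/((B+z)(L+z)) = 125×4.4×4.4/((4.4+4.7)(4.4+4.7)) = 29.224 kPa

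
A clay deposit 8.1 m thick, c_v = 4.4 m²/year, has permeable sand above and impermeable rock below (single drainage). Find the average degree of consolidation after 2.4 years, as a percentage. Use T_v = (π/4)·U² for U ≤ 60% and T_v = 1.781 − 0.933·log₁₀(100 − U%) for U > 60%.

U ≈ 45.3 %

Drainage path length: H_d = H = 8.1 m (single drainage).
T_v = c_v·t/H_d² = 4.4×2.4/8.1² = 0.16095.
T_v = 0.16095 corresponds to the U ≤ 60% branch:
U = √(4T_v/π) = 0.4527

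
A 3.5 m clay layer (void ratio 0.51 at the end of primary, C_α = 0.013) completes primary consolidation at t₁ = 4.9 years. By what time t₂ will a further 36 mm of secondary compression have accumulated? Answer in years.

t₂ ≈ 76.7 years

S_s = C_α·H/(1+e_p)·log₁₀(t₂/t₁) ⇒ log₁₀(t₂/t₁) = S_s·(1+e_p)/(C_α·H).
log₁₀(t₂/t₁) = 0.036 × (1+0.51) / (0.013×3.5) = 1.195
t₂ = t₁ × 10^1.195 = 4.9 × 15.66 = 76.72 years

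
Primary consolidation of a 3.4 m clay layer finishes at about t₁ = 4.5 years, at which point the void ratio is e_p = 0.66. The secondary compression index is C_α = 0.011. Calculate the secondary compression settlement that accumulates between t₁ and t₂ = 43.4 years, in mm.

Secondary compression: S_s = C_α·H/(1+e_p)·log₁₀(t₂/t₁)
S_s = 0.011×3.4/(1+0.66)×log₁₀(43.4/4.5)
    = 0.02253 × 0.9843 = 0.02218 m

S_s ≈ 22.2 mm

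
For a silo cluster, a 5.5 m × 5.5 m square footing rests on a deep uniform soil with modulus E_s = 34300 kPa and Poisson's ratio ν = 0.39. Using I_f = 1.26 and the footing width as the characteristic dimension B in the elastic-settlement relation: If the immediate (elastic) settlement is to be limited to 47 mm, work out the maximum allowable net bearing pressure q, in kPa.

q ≈ 274 kPa

S_e = q·B·(1−ν²)/E_s · I_f  ⇒  q = S_e·E_s / (B·(1−ν²)·I_f).
q = 0.047 × 34300 / (5.5 × 0.8479 × 1.26) = 274.4 kPa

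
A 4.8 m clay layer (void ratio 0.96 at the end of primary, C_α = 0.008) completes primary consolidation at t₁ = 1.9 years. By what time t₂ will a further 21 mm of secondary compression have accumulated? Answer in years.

t₂ ≈ 22.4 years

S_s = C_α·H/(1+e_p)·log₁₀(t₂/t₁) ⇒ log₁₀(t₂/t₁) = S_s·(1+e_p)/(C_α·H).
log₁₀(t₂/t₁) = 0.021 × (1+0.96) / (0.008×4.8) = 1.072
t₂ = t₁ × 10^1.072 = 1.9 × 11.8 = 22.42 years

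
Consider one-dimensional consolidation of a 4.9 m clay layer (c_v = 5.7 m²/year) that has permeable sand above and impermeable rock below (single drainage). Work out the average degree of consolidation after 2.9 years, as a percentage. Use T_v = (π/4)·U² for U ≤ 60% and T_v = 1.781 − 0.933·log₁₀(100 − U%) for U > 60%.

Drainage path length: H_d = H = 4.9 m (single drainage).
T_v = c_v·t/H_d² = 5.7×2.9/4.9² = 0.68846.
T_v = 0.68846 corresponds to the U > 60% branch:
U = 1 − 10^((1.781 − T_v)/0.933)/100 = 0.8517

U ≈ 85.2 %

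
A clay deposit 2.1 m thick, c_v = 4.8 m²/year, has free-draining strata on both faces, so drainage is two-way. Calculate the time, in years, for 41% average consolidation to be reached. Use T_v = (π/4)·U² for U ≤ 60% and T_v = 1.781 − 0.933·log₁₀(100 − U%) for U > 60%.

Drainage path length: H_d = H/2 = 1.05 m (double drainage).
U ≤ 60%: T_v = (π/4)·U² = (π/4)×0.41² = 0.13203.
t = T_v·H_d²/c_v = 0.13203×1.05²/4.8 = 0.03033 years.

t ≈ 0.0303 years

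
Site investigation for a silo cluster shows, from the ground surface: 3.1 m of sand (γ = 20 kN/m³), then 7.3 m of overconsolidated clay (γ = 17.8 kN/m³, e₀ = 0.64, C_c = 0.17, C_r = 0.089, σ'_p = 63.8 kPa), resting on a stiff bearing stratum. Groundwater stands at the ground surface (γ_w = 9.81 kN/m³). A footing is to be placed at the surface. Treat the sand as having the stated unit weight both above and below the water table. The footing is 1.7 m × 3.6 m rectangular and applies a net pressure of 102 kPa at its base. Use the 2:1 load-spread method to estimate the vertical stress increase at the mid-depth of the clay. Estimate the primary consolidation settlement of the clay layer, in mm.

Mid-depth of clay below the ground surface: z = 3.1 + 7.3/2 = 6.75 m.
Total vertical stress at mid-clay: σ_v = 20×3.1 + 17.8×3.65 = 126.97 kPa.
Pore pressure: u = 9.81×(6.75 − 0) = 66.218 kPa.
Initial effective stress: σ'_0 = σ_v − u = 126.97 − 66.218 = 60.752 kPa.
Stress increase at mid-clay by the 2:1 spreading method:
Δσ = qBL/((B+z)(L+z)) = 102×1.7×3.6/((1.7+6.75)(3.6+6.75)) = 7.1376 kPa
Final effective stress: σ'_f = 60.752 + 7.1376 = 67.89 kPa.
σ'_f = 67.89 > σ'_p = 63.8 kPa, so the stress path crosses the preconsolidation pressure — recompression up to σ'_p, then virgin compression beyond:
S_c = H/(1+e₀)·[C_r·log₁₀(σ'_p/σ'_0) + C_c·log₁₀(σ'_f/σ'_p)]
    = 7.3/1.64 × [0.089×log₁₀(63.8/60.752) + 0.17×log₁₀(67.89/63.8)]
    = 4.4512 × [0.0018921 + 0.0045875] = 0.02884 m

S_c ≈ 28.8 mm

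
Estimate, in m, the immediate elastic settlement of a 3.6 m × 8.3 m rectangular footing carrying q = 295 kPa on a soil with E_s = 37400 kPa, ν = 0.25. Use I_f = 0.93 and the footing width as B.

S_e ≈ 0.0248 m

Immediate (elastic) settlement: S_e = q·B·(1−ν²)/E_s · I_f.
S_e = 295 × 3.6 × (1 − 0.25²) / 37400 × 0.93
    = 295 × 3.6 × 0.9375 / 37400 × 0.93
    = 0.02476 m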